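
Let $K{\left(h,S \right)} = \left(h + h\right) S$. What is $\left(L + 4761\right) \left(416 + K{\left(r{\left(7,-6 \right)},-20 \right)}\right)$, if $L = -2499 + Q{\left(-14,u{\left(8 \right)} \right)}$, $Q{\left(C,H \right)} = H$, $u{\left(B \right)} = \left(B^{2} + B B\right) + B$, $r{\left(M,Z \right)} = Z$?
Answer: $1573088$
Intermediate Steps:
$u{\left(B \right)} = B + 2 B^{2}$ ($u{\left(B \right)} = \left(B^{2} + B^{2}\right) + B = 2 B^{2} + B = B + 2 B^{2}$)
$K{\left(h,S \right)} = 2 S h$ ($K{\left(h,S \right)} = 2 h S = 2 S h$)
$L = -2363$ ($L = -2499 + 8 \left(1 + 2 \cdot 8\right) = -2499 + 8 \left(1 + 16\right) = -2499 + 8 \cdot 17 = -2499 + 136 = -2363$)
$\left(L + 4761\right) \left(416 + K{\left(r{\left(7,-6 \right)},-20 \right)}\right) = \left(-2363 + 4761\right) \left(416 + 2 \left(-20\right) \left(-6\right)\right) = 2398 \left(416 + 240\right) = 2398 \cdot 656 = 1573088$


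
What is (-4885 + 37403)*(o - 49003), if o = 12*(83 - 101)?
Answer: -1600503442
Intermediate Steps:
o = -216 (o = 12*(-18) = -216)
(-4885 + 37403)*(o - 49003) = (-4885 + 37403)*(-216 - 49003) = 32518*(-49219) = -1600503442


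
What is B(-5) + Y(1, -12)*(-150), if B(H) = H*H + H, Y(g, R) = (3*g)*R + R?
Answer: 7220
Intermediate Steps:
Y(g, R) = R + 3*R*g (Y(g, R) = 3*R*g + R = R + 3*R*g)
B(H) = H + H**2 (B(H) = H**2 + H = H + H**2)
B(-5) + Y(1, -12)*(-150) = -5*(1 - 5) - 12*(1 + 3*1)*(-150) = -5*(-4) - 12*(1 + 3)*(-150) = 20 - 12*4*(-150) = 20 - 48*(-150) = 20 + 7200 = 7220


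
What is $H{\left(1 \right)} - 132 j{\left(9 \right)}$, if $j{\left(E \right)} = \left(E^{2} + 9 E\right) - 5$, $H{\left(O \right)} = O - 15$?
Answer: $-20738$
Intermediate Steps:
$H{\left(O \right)} = -15 + O$
$j{\left(E \right)} = -5 + E^{2} + 9 E$
$H{\left(1 \right)} - 132 j{\left(9 \right)} = \left(-15 + 1\right) - 132 \left(-5 + 9^{2} + 9 \cdot 9\right) = -14 - 132 \left(-5 + 81 + 81\right) = -14 - 20724 = -20738$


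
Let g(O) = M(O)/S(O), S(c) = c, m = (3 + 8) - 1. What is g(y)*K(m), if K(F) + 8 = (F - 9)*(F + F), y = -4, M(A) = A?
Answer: 12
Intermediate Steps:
m = 10 (m = 11 - 1 = 10)
K(F) = -8 + 2*F*(-9 + F) (K(F) = -8 + (F - 9)*(F + F) = -8 + (-9 + F)*(2*F) = -8 + 2*F*(-9 + F))
g(O) = 1 (g(O) = O/O = 1)
g(y)*K(m) = 1*(-8 - 18*10 + 2*10²) = 1*(-8 - 180 + 2*100) = 1*(-8 - 180 + 200) = 1*12 = 12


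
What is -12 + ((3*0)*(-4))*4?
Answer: -12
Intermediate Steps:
-12 + ((3*0)*(-4))*4 = -12 + (0*(-4))*4 = -12 + 0*4 = -12 + 0 = -12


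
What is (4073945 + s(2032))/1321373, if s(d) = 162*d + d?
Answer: 4405161/1321373 ≈ 3.3338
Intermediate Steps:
s(d) = 163*d
(4073945 + s(2032))/1321373 = (4073945 + 163*2032)/1321373 = (4073945 + 331216)*(1/1321373) = 4405161*(1/1321373) = 4405161/1321373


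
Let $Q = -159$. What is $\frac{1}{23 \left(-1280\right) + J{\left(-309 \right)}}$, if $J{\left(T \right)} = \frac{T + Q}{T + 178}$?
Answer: $- \frac{131}{3856172} \approx -3.3972 \cdot 10^{-5}$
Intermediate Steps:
$J{\left(T \right)} = \frac{-159 + T}{178 + T}$ ($J{\left(T \right)} = \frac{T - 159}{T + 178} = \frac{-159 + T}{178 + T}$)
$\frac{1}{23 \left(-1280\right) + J{\left(-309 \right)}} = \frac{1}{23 \left(-1280\right) + \frac{-159 - 309}{178 - 309}} = \frac{1}{-29440 + \frac{1}{-131} \left(-468\right)} = \frac{1}{-29440 - - \frac{468}{131}} = \frac{1}{-29440 + \frac{468}{131}} = \frac{1}{- \frac{3856172}{131}} = - \frac{131}{3856172}$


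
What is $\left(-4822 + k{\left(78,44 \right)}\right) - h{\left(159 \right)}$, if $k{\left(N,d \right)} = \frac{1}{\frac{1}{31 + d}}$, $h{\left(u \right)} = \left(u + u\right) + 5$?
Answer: $-5070$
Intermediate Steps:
$h{\left(u \right)} = 5 + 2 u$ ($h{\left(u \right)} = 2 u + 5 = 5 + 2 u$)
$k{\left(N,d \right)} = 31 + d$
$\left(-4822 + k{\left(78,44 \right)}\right) - h{\left(159 \right)} = \left(-4822 + \left(31 + 44\right)\right) - \left(5 + 2 \cdot 159\right) = \left(-4822 + 75\right) - \left(5 + 318\right) = -4747 - 323 = -5070$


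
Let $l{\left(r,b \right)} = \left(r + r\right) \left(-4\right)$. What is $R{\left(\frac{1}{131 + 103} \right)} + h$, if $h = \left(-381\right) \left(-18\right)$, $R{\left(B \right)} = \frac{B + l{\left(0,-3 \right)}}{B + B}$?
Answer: $\frac{13717}{2} \approx 6858.5$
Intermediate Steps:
$l{\left(r,b \right)} = - 8 r$ ($l{\left(r,b \right)} = 2 r \left(-4\right) = - 8 r$)
$R{\left(B \right)} = \frac{1}{2}$ ($R{\left(B \right)} = \frac{B - 0}{B + B} = \frac{B + 0}{2 B} = B \frac{1}{2 B} = \frac{1}{2}$)
$h = 6858$
$R{\left(\frac{1}{131 + 103} \right)} + h = \frac{1}{2} + 6858 = \frac{13717}{2}$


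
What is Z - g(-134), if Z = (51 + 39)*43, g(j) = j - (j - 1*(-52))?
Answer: 3922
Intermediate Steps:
g(j) = -52 (g(j) = j - (j + 52) = j - (52 + j) = j + (-52 - j) = -52)
Z = 3870 (Z = 90*43 = 3870)
Z - g(-134) = 3870 - 1*(-52) = 3870 + 52 = 3922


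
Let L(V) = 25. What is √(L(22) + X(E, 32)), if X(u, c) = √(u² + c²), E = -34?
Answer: √(25 + 2*√545) ≈ 8.4670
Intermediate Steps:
X(u, c) = √(c² + u²)
√(L(22) + X(E, 32)) = √(25 + √(32² + (-34)²)) = √(25 + √(1024 + 1156)) = √(25 + √2180) = √(25 + 2*√545)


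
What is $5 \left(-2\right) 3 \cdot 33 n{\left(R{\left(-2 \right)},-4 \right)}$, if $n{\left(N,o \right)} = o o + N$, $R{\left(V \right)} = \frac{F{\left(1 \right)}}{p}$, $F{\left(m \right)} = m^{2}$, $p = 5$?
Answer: $-16038$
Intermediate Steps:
$R{\left(V \right)} = \frac{1}{5}$ ($R{\left(V \right)} = \frac{1^{2}}{5} = 1 \cdot \frac{1}{5} = \frac{1}{5}$)
$n{\left(N,o \right)} = N + o^{2}$ ($n{\left(N,o \right)} = o^{2} + N = N + o^{2}$)
$5 \left(-2\right) 3 \cdot 33 n{\left(R{\left(-2 \right)},-4 \right)} = 5 \left(-2\right) 3 \cdot 33 \left(\frac{1}{5} + \left(-4\right)^{2}\right) = \left(-10\right) 3 \cdot 33 \left(\frac{1}{5} + 16\right) = \left(-30\right) 33 \cdot \frac{81}{5} = \left(-990\right) \frac{81}{5} = -16038$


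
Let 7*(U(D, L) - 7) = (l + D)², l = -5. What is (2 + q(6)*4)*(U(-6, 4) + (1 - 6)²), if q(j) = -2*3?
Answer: -7590/7 ≈ -1084.3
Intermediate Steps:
U(D, L) = 7 + (-5 + D)²/7
q(j) = -6
(2 + q(6)*4)*(U(-6, 4) + (1 - 6)²) = (2 - 6*4)*((7 + (-5 - 6)²/7) + (1 - 6)²) = (2 - 24)*((7 + (⅐)*(-11)²) + (-5)²) = -22*((7 + (⅐)*121) + 25) = -22*((7 + 121/7) + 25) = -22*(170/7 + 25) = -22*345/7 = -7590/7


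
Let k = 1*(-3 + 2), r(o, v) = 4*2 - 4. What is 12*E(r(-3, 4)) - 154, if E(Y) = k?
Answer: -166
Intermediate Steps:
r(o, v) = 4 (r(o, v) = 8 - 4 = 4)
k = -1 (k = 1*(-1) = -1)
E(Y) = -1
12*E(r(-3, 4)) - 154 = 12*(-1) - 154 = -12 - 154 = -166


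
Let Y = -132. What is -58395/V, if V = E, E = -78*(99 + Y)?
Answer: -19465/858 ≈ -22.686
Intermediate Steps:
E = 2574 (E = -78*(99 - 132) = -78*(-33) = 2574)
V = 2574
-58395/V = -58395/2574 = -58395*1/2574 = -19465/858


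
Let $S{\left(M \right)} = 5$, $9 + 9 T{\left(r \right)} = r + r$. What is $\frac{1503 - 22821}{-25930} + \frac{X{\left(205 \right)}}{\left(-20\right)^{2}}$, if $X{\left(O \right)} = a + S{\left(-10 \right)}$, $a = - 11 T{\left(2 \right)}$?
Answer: $\frac{396689}{466740} \approx 0.84991$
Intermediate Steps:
$T{\left(r \right)} = -1 + \frac{2 r}{9}$ ($T{\left(r \right)} = -1 + \frac{r + r}{9} = -1 + \frac{2 r}{9}$)
$a = \frac{55}{9}$ ($a = - 11 \left(-1 + \frac{2}{9} \cdot 2\right) = - 11 \left(-1 + \frac{4}{9}\right) = \left(-11\right) \left(- \frac{5}{9}\right) = \frac{55}{9} \approx 6.1111$)
$X{\left(O \right)} = \frac{100}{9}$ ($X{\left(O \right)} = \frac{55}{9} + 5 = \frac{100}{9}$)
$\frac{1503 - 22821}{-25930} + \frac{X{\left(205 \right)}}{\left(-20\right)^{2}} = \frac{1503 - 22821}{-25930} + \frac{100}{9 \left(-20\right)^{2}} = \left(1503 - 22821\right) \left(- \frac{1}{25930}\right) + \frac{100}{9 \cdot 400} = \left(-21318\right) \left(- \frac{1}{25930}\right) + \frac{100}{9} \cdot \frac{1}{400} = \frac{10659}{12965} + \frac{1}{36} = \frac{396689}{466740}$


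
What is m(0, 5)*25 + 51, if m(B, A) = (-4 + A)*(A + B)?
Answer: 176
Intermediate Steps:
m(0, 5)*25 + 51 = (5² - 4*5 - 4*0 + 5*0)*25 + 51 = (25 - 20 + 0 + 0)*25 + 51 = 5*25 + 51 = 125 + 51 = 176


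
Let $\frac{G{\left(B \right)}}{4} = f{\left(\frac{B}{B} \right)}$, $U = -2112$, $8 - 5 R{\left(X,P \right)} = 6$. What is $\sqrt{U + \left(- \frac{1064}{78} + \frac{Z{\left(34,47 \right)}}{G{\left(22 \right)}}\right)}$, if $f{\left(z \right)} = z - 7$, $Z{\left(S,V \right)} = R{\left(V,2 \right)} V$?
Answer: $\frac{i \sqrt{323429145}}{390} \approx 46.113 i$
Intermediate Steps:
$R{\left(X,P \right)} = \frac{2}{5}$ ($R{\left(X,P \right)} = \frac{8}{5} - \frac{6}{5} = \frac{2}{5}$)
$Z{\left(S,V \right)} = \frac{2 V}{5}$
$f{\left(z \right)} = -7 + z$
$G{\left(B \right)} = -24$ ($G{\left(B \right)} = 4 \left(-7 + \frac{B}{B}\right) = 4 \left(-7 + 1\right) = 4 \left(-6\right) = -24$)
$\sqrt{U + \left(- \frac{1064}{78} + \frac{Z{\left(34,47 \right)}}{G{\left(22 \right)}}\right)} = \sqrt{-2112 - \left(\frac{532}{39} - \frac{\frac{2}{5} \cdot 47}{-24}\right)} = \sqrt{-2112 + \left(\left(-1064\right) \frac{1}{78} + \frac{94}{5} \left(- \frac{1}{24}\right)\right)} = \sqrt{-2112 - \frac{11251}{780}} = \sqrt{- \frac{1658611}{780}} = \frac{i \sqrt{323429145}}{390}$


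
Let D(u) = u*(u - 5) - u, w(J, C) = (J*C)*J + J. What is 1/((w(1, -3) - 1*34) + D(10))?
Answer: 1/4 ≈ 0.25000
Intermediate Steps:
w(J, C) = J + C*J**2 (w(J, C) = (C*J)*J + J = C*J**2 + J = J + C*J**2)
D(u) = -u + u*(-5 + u) (D(u) = u*(-5 + u) - u = -u + u*(-5 + u))
1/((w(1, -3) - 1*34) + D(10)) = 1/((1*(1 - 3*1) - 1*34) + 10*(-6 + 10)) = 1/((1*(1 - 3) - 34) + 10*4) = 1/((1*(-2) - 34) + 40) = 1/((-2 - 34) + 40) = 1/(-36 + 40) = 1/4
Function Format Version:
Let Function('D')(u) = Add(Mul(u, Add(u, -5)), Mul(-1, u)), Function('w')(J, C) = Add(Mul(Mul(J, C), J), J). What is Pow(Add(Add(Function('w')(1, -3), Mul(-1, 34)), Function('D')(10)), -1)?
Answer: Rational(1, 4) ≈ 0.25000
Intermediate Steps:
Function('w')(J, C) = Add(J, Mul(C, Pow(J, 2))) (Function('w')(J, C) = Add(Mul(Mul(C, J), J), J) = Add(Mul(C, Pow(J, 2)), J) = Add(J, Mul(C, Pow(J, 2))))
Function('D')(u) = Add(Mul(-1, u), Mul(u, Add(-5, u))) (Function('D')(u) = Add(Mul(u, Add(-5, u)), Mul(-1, u)) = Add(Mul(-1, u), Mul(u, Add(-5, u))))
Pow(Add(Add(Function('w')(1, -3), Mul(-1, 34)), Function('D')(10)), -1) = Pow(Add(Add(Mul(1, Add(1, Mul(-3, 1))), Mul(-1, 34)), Mul(10, Add(-6, 10))), -1) = Pow(Add(Add(Mul(1, Add(1, -3)), -34), Mul(10, 4)), -1) = Pow(Add(Add(Mul(1, -2), -34), 40), -1) = Pow(Add(Add(-2, -34), 40), -1) = Pow(Add(-36, 40), -1) = Pow(4, -1) = Rational(1, 4)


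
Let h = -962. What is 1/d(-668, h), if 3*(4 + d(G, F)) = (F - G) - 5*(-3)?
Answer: -1/97 ≈ -0.010309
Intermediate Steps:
d(G, F) = 1 - G/3 + F/3 (d(G, F) = -4 + ((F - G) - 5*(-3))/3 = -4 + ((F - G) + 15)/3 = -4 + (15 + F - G)/3 = -4 + (5 - G/3 + F/3) = 1 - G/3 + F/3)
1/d(-668, h) = 1/(1 - ⅓*(-668) + (⅓)*(-962)) = 1/(1 + 668/3 - 962/3) = 1/(-97) = -1/97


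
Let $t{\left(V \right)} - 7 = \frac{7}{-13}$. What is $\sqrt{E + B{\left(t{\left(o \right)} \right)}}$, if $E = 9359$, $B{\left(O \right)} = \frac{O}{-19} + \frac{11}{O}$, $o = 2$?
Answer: $\frac{\sqrt{1007361030039}}{10374} \approx 96.749$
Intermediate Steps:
$t{\left(V \right)} = \frac{84}{13}$ ($t{\left(V \right)} = 7 + \frac{7}{-13} = 7 + 7 \left(- \frac{1}{13}\right) = 7 - \frac{7}{13} = \frac{84}{13}$)
$B{\left(O \right)} = \frac{11}{O} - \frac{O}{19}$ ($B{\left(O \right)} = O \left(- \frac{1}{19}\right) + \frac{11}{O} = - \frac{O}{19} + \frac{11}{O} = \frac{11}{O} - \frac{O}{19}$)
$\sqrt{E + B{\left(t{\left(o \right)} \right)}} = \sqrt{9359 + \left(\frac{11}{\frac{84}{13}} - \frac{84}{247}\right)} = \sqrt{9359 + \left(11 \cdot \frac{13}{84} - \frac{84}{247}\right)} = \sqrt{9359 + \left(\frac{143}{84} - \frac{84}{247}\right)} = \sqrt{9359 + \frac{28265}{20748}} = \sqrt{\frac{194208797}{20748}} = \frac{\sqrt{1007361030039}}{10374}$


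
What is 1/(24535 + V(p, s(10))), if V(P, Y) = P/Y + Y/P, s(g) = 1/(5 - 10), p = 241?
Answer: 1205/28112649 ≈ 4.2863e-5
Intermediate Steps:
s(g) = -1/5 (s(g) = 1/(-5) = -1/5)
1/(24535 + V(p, s(10))) = 1/(24535 + (241/(-1/5) - 1/5/241)) = 1/(24535 + (241*(-5) - 1/5*1/241)) = 1/(24535 + (-1205 - 1/1205)) = 1/(24535 - 1452026/1205) = 1/(28112649/1205) = 1205/28112649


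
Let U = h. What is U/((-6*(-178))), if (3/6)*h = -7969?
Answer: -7969/534 ≈ -14.923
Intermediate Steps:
h = -15938 (h = 2*(-7969) = -15938)
U = -15938
U/((-6*(-178))) = -15938/((-6*(-178))) = -15938/1068 = -15938*1/1068 = -7969/534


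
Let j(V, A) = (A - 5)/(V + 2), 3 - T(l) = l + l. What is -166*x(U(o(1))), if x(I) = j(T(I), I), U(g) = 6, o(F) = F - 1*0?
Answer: 166/7 ≈ 23.714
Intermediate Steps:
o(F) = F (o(F) = F + 0 = F)
T(l) = 3 - 2*l (T(l) = 3 - (l + l) = 3 - 2*l)
j(V, A) = (-5 + A)/(2 + V)
x(I) = (-5 + I)/(5 - 2*I) (x(I) = (-5 + I)/(2 + (3 - 2*I)) = (-5 + I)/(5 - 2*I))
-166*x(U(o(1))) = -166*(5 - 1*6)/(-5 + 2*6) = -166*(5 - 6)/(-5 + 12) = -166*(-1)/7 = -166*(-⅐) = 166/7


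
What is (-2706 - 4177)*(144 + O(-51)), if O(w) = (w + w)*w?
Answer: -36796518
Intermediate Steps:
O(w) = 2*w**2 (O(w) = (2*w)*w = 2*w**2)
(-2706 - 4177)*(144 + O(-51)) = (-2706 - 4177)*(144 + 2*(-51)**2) = -6883*(144 + 2*2601) = -6883*(144 + 5202) = -6883*5346 = -36796518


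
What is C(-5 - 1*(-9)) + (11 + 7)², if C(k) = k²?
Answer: 340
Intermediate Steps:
C(-5 - 1*(-9)) + (11 + 7)² = (-5 - 1*(-9))² + (11 + 7)² = (-5 + 9)² + 18² = 4² + 324 = 16 + 324 = 340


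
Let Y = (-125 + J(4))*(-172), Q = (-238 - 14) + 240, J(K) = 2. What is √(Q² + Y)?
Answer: 10*√213 ≈ 145.95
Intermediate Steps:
Q = -12 (Q = -252 + 240 = -12)
Y = 21156 (Y = (-125 + 2)*(-172) = -123*(-172) = 21156)
√(Q² + Y) = √((-12)² + 21156) = √(144 + 21156) = √21300 = 10*√213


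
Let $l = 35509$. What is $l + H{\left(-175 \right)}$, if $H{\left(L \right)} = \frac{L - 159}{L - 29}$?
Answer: $\frac{3622085}{102} \approx 35511.0$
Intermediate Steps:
$H{\left(L \right)} = \frac{-159 + L}{-29 + L}$
$l + H{\left(-175 \right)} = 35509 + \frac{-159 - 175}{-29 - 175} = 35509 + \frac{1}{-204} \left(-334\right) = 35509 - - \frac{167}{102} = 35509 + \frac{167}{102} = \frac{3622085}{102}$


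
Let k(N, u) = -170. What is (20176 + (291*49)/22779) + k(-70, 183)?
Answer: 151910311/7593 ≈ 20007.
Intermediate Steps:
(20176 + (291*49)/22779) + k(-70, 183) = (20176 + (291*49)/22779) - 170 = (20176 + 14259*(1/22779)) - 170 = (20176 + 4753/7593) - 170 = 153201121/7593 - 170 = 151910311/7593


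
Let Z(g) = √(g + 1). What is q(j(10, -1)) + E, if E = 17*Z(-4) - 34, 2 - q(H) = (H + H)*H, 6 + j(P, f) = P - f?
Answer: -82 + 17*I*√3 ≈ -82.0 + 29.445*I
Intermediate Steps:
Z(g) = √(1 + g)
j(P, f) = -6 + P - f (j(P, f) = -6 + (P - f) = -6 + P - f)
q(H) = 2 - 2*H² (q(H) = 2 - (H + H)*H = 2 - 2*H*H = 2 - 2*H²)
E = -34 + 17*I*√3 (E = 17*√(1 - 4) - 34 = 17*√(-3) - 34 = 17*(I*√3) - 34 = 17*I*√3 - 34 = -34 + 17*I*√3 ≈ -34.0 + 29.445*I)
q(j(10, -1)) + E = (2 - 2*(-6 + 10 - 1*(-1))²) + (-34 + 17*I*√3) = (2 - 2*(-6 + 10 + 1)²) + (-34 + 17*I*√3) = (2 - 2*5²) + (-34 + 17*I*√3) = (2 - 2*25) + (-34 + 17*I*√3) = (2 - 50) + (-34 + 17*I*√3) = -48 + (-34 + 17*I*√3) = -82 + 17*I*√3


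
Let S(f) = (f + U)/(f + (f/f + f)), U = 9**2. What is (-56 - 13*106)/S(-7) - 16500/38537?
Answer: 358592877/1425869 ≈ 251.49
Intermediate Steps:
U = 81
S(f) = (81 + f)/(1 + 2*f) (S(f) = (f + 81)/(f + (f/f + f)) = (81 + f)/(f + (1 + f)) = (81 + f)/(1 + 2*f))
(-56 - 13*106)/S(-7) - 16500/38537 = (-56 - 13*106)/(((81 - 7)/(1 + 2*(-7)))) - 16500/38537 = (-56 - 1378)/((74/(1 - 14))) - 16500*1/38537 = -1434/(74/(-13)) - 16500/38537 = -1434/((-1/13*74)) - 16500/38537 = -1434/(-74/13) - 16500/38537 = -1434*(-13/74) - 16500/38537 = 9321/37 - 16500/38537 = 358592877/1425869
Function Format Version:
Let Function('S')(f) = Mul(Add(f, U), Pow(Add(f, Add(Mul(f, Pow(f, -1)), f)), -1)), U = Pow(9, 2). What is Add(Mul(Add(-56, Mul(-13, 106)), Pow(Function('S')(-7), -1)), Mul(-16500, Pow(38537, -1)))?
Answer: Rational(358592877, 1425869) ≈ 251.49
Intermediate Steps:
U = 81
Function('S')(f) = Mul(Pow(Add(1, Mul(2, f)), -1), Add(81, f)) (Function('S')(f) = Mul(Add(f, 81), Pow(Add(f, Add(Mul(f, Pow(f, -1)), f)), -1)) = Mul(Add(81, f), Pow(Add(f, Add(1, f)), -1)) = Mul(Add(81, f), Pow(Add(1, Mul(2, f)), -1)) = Mul(Pow(Add(1, Mul(2, f)), -1), Add(81, f)))
Add(Mul(Add(-56, Mul(-13, 106)), Pow(Function('S')(-7), -1)), Mul(-16500, Pow(38537, -1))) = Add(Mul(Add(-56, Mul(-13, 106)), Pow(Mul(Pow(Add(1, Mul(2, -7)), -1), Add(81, -7)), -1)), Mul(-16500, Pow(38537, -1))) = Add(Mul(Add(-56, -1378), Pow(Mul(Pow(Add(1, -14), -1), 74), -1)), Mul(-16500, Rational(1, 38537))) = Add(Mul(-1434, Pow(Mul(Pow(-13, -1), 74), -1)), Rational(-16500, 38537)) = Add(Mul(-1434, Pow(Mul(Rational(-1, 13), 74), -1)), Rational(-16500, 38537)) = Add(Mul(-1434, Pow(Rational(-74, 13), -1)), Rational(-16500, 38537)) = Add(Mul(-1434, Rational(-13, 74)), Rational(-16500, 38537)) = Add(Rational(9321, 37), Rational(-16500, 38537)) = Rational(358592877, 1425869)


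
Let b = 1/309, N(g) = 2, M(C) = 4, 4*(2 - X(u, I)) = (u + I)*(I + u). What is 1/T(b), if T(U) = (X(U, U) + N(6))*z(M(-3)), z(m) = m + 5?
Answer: 10609/381923 ≈ 0.027778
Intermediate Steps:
X(u, I) = 2 - (I + u)²/4 (X(u, I) = 2 - (u + I)*(I + u)/4 = 2 - (I + u)*(I + u)/4 = 2 - (I + u)²/4)
b = 1/309 ≈ 0.0032362
z(m) = 5 + m
T(U) = 36 - 9*U² (T(U) = ((2 - (U + U)²/4) + 2)*(5 + 4) = ((2 - 4*U²/4) + 2)*9 = ((2 - U²) + 2)*9 = (4 - U²)*9 = 36 - 9*U²)
1/T(b) = 1/(36 - 9*(1/309)²) = 1/(36 - 9*1/95481) = 1/(36 - 1/10609) = 1/(381923/10609) = 10609/381923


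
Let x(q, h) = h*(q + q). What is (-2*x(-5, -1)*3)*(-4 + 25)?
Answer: -1260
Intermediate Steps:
x(q, h) = 2*h*q (x(q, h) = h*(2*q) = 2*h*q)
(-2*x(-5, -1)*3)*(-4 + 25) = (-4*(-1)*(-5)*3)*(-4 + 25) = (-2*10*3)*21 = -20*3*21 = -60*21 = -1260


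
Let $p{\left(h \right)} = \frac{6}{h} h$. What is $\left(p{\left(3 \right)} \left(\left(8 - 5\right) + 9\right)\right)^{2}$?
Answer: $5184$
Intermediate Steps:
$p{\left(h \right)} = 6$
$\left(p{\left(3 \right)} \left(\left(8 - 5\right) + 9\right)\right)^{2} = \left(6 \left(\left(8 - 5\right) + 9\right)\right)^{2} = \left(6 \left(3 + 9\right)\right)^{2} = \left(6 \cdot 12\right)^{2} = 72^{2} = 5184$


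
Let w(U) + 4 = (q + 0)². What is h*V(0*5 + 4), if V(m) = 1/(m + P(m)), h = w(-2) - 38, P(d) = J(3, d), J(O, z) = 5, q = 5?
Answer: -17/9 ≈ -1.8889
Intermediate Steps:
P(d) = 5
w(U) = 21 (w(U) = -4 + (5 + 0)² = -4 + 5² = -4 + 25 = 21)
h = -17 (h = 21 - 38 = -17)
V(m) = 1/(5 + m) (V(m) = 1/(m + 5) = 1/(5 + m))
h*V(0*5 + 4) = -17/(5 + (0*5 + 4)) = -17/(5 + (0 + 4)) = -17/(5 + 4) = -17/9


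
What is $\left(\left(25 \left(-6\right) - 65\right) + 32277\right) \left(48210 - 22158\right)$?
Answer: $835279224$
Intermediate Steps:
$\left(\left(25 \left(-6\right) - 65\right) + 32277\right) \left(48210 - 22158\right) = \left(\left(-150 - 65\right) + 32277\right) 26052 = \left(-215 + 32277\right) 26052 = 32062 \cdot 26052 = 835279224$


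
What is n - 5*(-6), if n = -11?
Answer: 19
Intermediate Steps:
n - 5*(-6) = -11 - 5*(-6) = -11 + 30 = 19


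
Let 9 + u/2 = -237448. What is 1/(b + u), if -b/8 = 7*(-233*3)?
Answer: -1/435770 ≈ -2.2948e-6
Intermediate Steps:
u = -474914 (u = -18 + 2*(-237448) = -18 - 474896 = -474914)
b = 39144 (b = -56*(-233*3) = -56*(-699) = -8*(-4893) = 39144)
1/(b + u) = 1/(39144 - 474914) = 1/(-435770) = -1/435770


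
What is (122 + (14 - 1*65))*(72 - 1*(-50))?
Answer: 8662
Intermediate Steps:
(122 + (14 - 1*65))*(72 - 1*(-50)) = (122 + (14 - 65))*(72 + 50) = (122 - 51)*122 = 71*122 = 8662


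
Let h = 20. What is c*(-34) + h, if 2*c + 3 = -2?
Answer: 105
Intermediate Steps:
c = -5/2 (c = -3/2 + (1/2)*(-2) = -3/2 - 1 = -5/2 ≈ -2.5000)
c*(-34) + h = -5/2*(-34) + 20 = 85 + 20 = 105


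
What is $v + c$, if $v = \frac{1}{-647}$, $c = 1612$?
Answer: $\frac{1042963}{647} \approx 1612.0$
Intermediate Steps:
$v = - \frac{1}{647} \approx -0.0015456$
$v + c = - \frac{1}{647} + 1612 = \frac{1042963}{647}$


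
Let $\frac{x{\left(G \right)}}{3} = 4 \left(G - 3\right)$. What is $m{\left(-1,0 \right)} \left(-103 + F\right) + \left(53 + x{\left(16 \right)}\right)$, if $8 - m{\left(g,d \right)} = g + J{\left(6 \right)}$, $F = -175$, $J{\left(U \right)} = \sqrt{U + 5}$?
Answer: $-2293 + 278 \sqrt{11} \approx -1371.0$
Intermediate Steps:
$x{\left(G \right)} = -36 + 12 G$ ($x{\left(G \right)} = 3 \cdot 4 \left(G - 3\right) = 3 \cdot 4 \left(-3 + G\right) = 3 \left(-12 + 4 G\right) = -36 + 12 G$)
$J{\left(U \right)} = \sqrt{5 + U}$
$m{\left(g,d \right)} = 8 - g - \sqrt{11}$ ($m{\left(g,d \right)} = 8 - \left(g + \sqrt{5 + 6}\right) = 8 - \left(g + \sqrt{11}\right) = 8 - g - \sqrt{11}$)
$m{\left(-1,0 \right)} \left(-103 + F\right) + \left(53 + x{\left(16 \right)}\right) = \left(8 - -1 - \sqrt{11}\right) \left(-103 - 175\right) + \left(53 + \left(-36 + 12 \cdot 16\right)\right) = \left(8 + 1 - \sqrt{11}\right) \left(-278\right) + \left(53 + \left(-36 + 192\right)\right) = \left(9 - \sqrt{11}\right) \left(-278\right) + \left(53 + 156\right) = \left(-2502 + 278 \sqrt{11}\right) + 209 = -2293 + 278 \sqrt{11}$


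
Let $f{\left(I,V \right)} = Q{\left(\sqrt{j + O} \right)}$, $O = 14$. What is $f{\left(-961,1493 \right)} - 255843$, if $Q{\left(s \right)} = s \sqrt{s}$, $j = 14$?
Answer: $-255843 + 2 \sqrt{2} \cdot 7^{\frac{3}{4}} \approx -2.5583 \cdot 10^{5}$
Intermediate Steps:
$Q{\left(s \right)} = s^{\frac{3}{2}}$
$f{\left(I,V \right)} = 2 \sqrt{2} \cdot 7^{\frac{3}{4}}$ ($f{\left(I,V \right)} = \left(\sqrt{14 + 14}\right)^{\frac{3}{2}} = \left(\sqrt{28}\right)^{\frac{3}{2}} = \left(2 \sqrt{7}\right)^{\frac{3}{2}} = 2 \sqrt{2} \cdot 7^{\frac{3}{4}}$)
$f{\left(-961,1493 \right)} - 255843 = 2 \sqrt{2} \cdot 7^{\frac{3}{4}} - 255843 = -255843 + 2 \sqrt{2} \cdot 7^{\frac{3}{4}}$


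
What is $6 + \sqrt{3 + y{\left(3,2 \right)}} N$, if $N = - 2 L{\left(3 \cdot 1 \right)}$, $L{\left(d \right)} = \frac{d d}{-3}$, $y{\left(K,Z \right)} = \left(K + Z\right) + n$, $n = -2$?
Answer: $6 + 6 \sqrt{6} \approx 20.697$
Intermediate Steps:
$y{\left(K,Z \right)} = -2 + K + Z$ ($y{\left(K,Z \right)} = \left(K + Z\right) - 2 = -2 + K + Z$)
$L{\left(d \right)} = - \frac{d^{2}}{3}$ ($L{\left(d \right)} = d^{2} \left(- \frac{1}{3}\right) = - \frac{d^{2}}{3}$)
$N = 6$ ($N = - 2 \left(- \frac{\left(3 \cdot 1\right)^{2}}{3}\right) = - 2 \left(- \frac{3^{2}}{3}\right) = - 2 \left(\left(- \frac{1}{3}\right) 9\right) = \left(-2\right) \left(-3\right) = 6$)
$6 + \sqrt{3 + y{\left(3,2 \right)}} N = 6 + \sqrt{3 + \left(-2 + 3 + 2\right)} 6 = 6 + \sqrt{3 + 3} \cdot 6 = 6 + \sqrt{6} \cdot 6 = 6 + 6 \sqrt{6}$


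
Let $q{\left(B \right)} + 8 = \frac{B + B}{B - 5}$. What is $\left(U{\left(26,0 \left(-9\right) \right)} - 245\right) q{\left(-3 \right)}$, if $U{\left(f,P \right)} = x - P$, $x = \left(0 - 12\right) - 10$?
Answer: $\frac{7743}{4} \approx 1935.8$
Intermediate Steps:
$q{\left(B \right)} = -8 + \frac{2 B}{-5 + B}$ ($q{\left(B \right)} = -8 + \frac{B + B}{B - 5} = -8 + \frac{2 B}{-5 + B}$)
$x = -22$ ($x = -12 - 10 = -22$)
$U{\left(f,P \right)} = -22 - P$
$\left(U{\left(26,0 \left(-9\right) \right)} - 245\right) q{\left(-3 \right)} = \left(\left(-22 - 0 \left(-9\right)\right) - 245\right) \frac{2 \left(20 - -9\right)}{-5 - 3} = \left(\left(-22 - 0\right) - 245\right) \frac{2 \left(20 + 9\right)}{-8} = \left(\left(-22 + 0\right) - 245\right) 2 \left(- \frac{1}{8}\right) 29 = \left(-22 - 245\right) \left(- \frac{29}{4}\right) = \left(-267\right) \left(- \frac{29}{4}\right) = \frac{7743}{4}$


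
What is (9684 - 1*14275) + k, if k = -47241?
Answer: -51832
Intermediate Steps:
(9684 - 1*14275) + k = (9684 - 1*14275) - 47241 = (9684 - 14275) - 47241 = -4591 - 47241 = -51832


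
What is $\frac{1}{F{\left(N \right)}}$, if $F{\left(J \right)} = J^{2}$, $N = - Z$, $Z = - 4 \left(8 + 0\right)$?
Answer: $\frac{1}{1024} \approx 0.00097656$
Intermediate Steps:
$Z = -32$ ($Z = \left(-4\right) 8 = -32$)
$N = 32$ ($N = \left(-1\right) \left(-32\right) = 32$)
$\frac{1}{F{\left(N \right)}} = \frac{1}{32^{2}} = \frac{1}{1024}$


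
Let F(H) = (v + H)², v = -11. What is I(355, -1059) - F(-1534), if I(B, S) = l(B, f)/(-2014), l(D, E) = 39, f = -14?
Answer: -4807468389/2014 ≈ -2.3870e+6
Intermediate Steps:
F(H) = (-11 + H)²
I(B, S) = -39/2014 (I(B, S) = 39/(-2014) = 39*(-1/2014) = -39/2014)
I(355, -1059) - F(-1534) = -39/2014 - (-11 - 1534)² = -39/2014 - 1*(-1545)² = -39/2014 - 1*2387025 = -39/2014 - 2387025 = -4807468389/2014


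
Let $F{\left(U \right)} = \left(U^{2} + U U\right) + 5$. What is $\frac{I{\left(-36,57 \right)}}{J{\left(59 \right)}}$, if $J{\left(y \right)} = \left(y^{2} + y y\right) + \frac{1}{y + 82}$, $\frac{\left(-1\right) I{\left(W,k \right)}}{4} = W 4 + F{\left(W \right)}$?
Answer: $- \frac{1383492}{981643} \approx -1.4094$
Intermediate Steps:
$F{\left(U \right)} = 5 + 2 U^{2}$ ($F{\left(U \right)} = \left(U^{2} + U^{2}\right) + 5 = 2 U^{2} + 5 = 5 + 2 U^{2}$)
$I{\left(W,k \right)} = -20 - 16 W - 8 W^{2}$ ($I{\left(W,k \right)} = - 4 \left(W 4 + \left(5 + 2 W^{2}\right)\right) = - 4 \left(4 W + \left(5 + 2 W^{2}\right)\right) = - 4 \left(5 + 2 W^{2} + 4 W\right) = -20 - 16 W - 8 W^{2}$)
$J{\left(y \right)} = \frac{1}{82 + y} + 2 y^{2}$ ($J{\left(y \right)} = \left(y^{2} + y^{2}\right) + \frac{1}{82 + y} = 2 y^{2} + \frac{1}{82 + y} = \frac{1}{82 + y} + 2 y^{2}$)
$\frac{I{\left(-36,57 \right)}}{J{\left(59 \right)}} = \frac{-20 - -576 - 8 \left(-36\right)^{2}}{\frac{1}{82 + 59} \left(1 + 2 \cdot 59^{3} + 164 \cdot 59^{2}\right)} = \frac{-20 + 576 - 10368}{\frac{1}{141} \left(1 + 2 \cdot 205379 + 164 \cdot 3481\right)} = \frac{-20 + 576 - 10368}{\frac{1}{141} \left(1 + 410758 + 570884\right)} = - \frac{9812}{\frac{1}{141} \cdot 981643} = - \frac{9812}{\frac{981643}{141}} = \left(-9812\right) \frac{141}{981643} = - \frac{1383492}{981643}$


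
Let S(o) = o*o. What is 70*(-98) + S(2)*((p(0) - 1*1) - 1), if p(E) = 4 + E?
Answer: -6852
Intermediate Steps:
S(o) = o**2
70*(-98) + S(2)*((p(0) - 1*1) - 1) = 70*(-98) + 2**2*(((4 + 0) - 1*1) - 1) = -6860 + 4*((4 - 1) - 1) = -6860 + 4*(3 - 1) = -6860 + 4*2 = -6860 + 8 = -6852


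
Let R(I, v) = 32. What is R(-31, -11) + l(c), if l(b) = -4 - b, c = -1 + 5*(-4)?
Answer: 49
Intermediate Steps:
c = -21 (c = -1 - 20 = -21)
R(-31, -11) + l(c) = 32 + (-4 - 1*(-21)) = 32 + (-4 + 21) = 32 + 17 = 49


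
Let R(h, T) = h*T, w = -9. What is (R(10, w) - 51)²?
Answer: 19881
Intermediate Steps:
R(h, T) = T*h
(R(10, w) - 51)² = (-9*10 - 51)² = (-90 - 51)² = (-141)² = 19881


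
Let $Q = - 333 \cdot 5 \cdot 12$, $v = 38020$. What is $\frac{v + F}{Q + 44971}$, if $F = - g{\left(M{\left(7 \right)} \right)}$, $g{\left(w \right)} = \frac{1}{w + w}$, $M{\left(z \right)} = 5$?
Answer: $\frac{380199}{249910} \approx 1.5213$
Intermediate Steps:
$g{\left(w \right)} = \frac{1}{2 w}$
$Q = -19980$ ($Q = \left(-333\right) 60 = -19980$)
$F = - \frac{1}{10}$ ($F = - \frac{1}{2 \cdot 5} = \left(-1\right) \frac{1}{10} = - \frac{1}{10} \approx -0.1$)
$\frac{v + F}{Q + 44971} = \frac{38020 - \frac{1}{10}}{-19980 + 44971} = \frac{380199}{10 \cdot 24991} = \frac{380199}{10} \cdot \frac{1}{24991} = \frac{380199}{249910}$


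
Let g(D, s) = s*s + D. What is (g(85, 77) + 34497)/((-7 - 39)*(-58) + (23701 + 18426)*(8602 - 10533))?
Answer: -40511/81344569 ≈ -0.00049802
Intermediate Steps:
g(D, s) = D + s² (g(D, s) = s² + D = D + s²)
(g(85, 77) + 34497)/((-7 - 39)*(-58) + (23701 + 18426)*(8602 - 10533)) = ((85 + 77²) + 34497)/((-7 - 39)*(-58) + (23701 + 18426)*(8602 - 10533)) = ((85 + 5929) + 34497)/(-46*(-58) + 42127*(-1931)) = (6014 + 34497)/(2668 - 81347237) = 40511/(-81344569) = 40511*(-1/81344569) = -40511/81344569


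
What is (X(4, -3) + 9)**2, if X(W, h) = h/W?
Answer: 1089/16 ≈ 68.063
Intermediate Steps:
(X(4, -3) + 9)**2 = (-3/4 + 9)**2 = (33/4)**2 = 1089/16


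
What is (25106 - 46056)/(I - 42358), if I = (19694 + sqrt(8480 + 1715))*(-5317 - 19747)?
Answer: 2585506403825/60921664184284089 - 131272700*sqrt(10195)/60921664184284089 ≈ 4.2222e-5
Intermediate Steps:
I = -493610416 - 25064*sqrt(10195) (I = (19694 + sqrt(10195))*(-25064) = -493610416 - 25064*sqrt(10195) ≈ -4.9614e+8)
(25106 - 46056)/(I - 42358) = (25106 - 46056)/((-493610416 - 25064*sqrt(10195)) - 42358) = -20950/(-493652774 - 25064*sqrt(10195))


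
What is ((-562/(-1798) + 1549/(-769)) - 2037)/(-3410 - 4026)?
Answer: 1409417709/5140737316 ≈ 0.27417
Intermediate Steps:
((-562/(-1798) + 1549/(-769)) - 2037)/(-3410 - 4026) = ((-562*(-1/1798) + 1549*(-1/769)) - 2037)/(-7436) = ((281/899 - 1549/769) - 2037)*(-1/7436) = (-1176462/691331 - 2037)*(-1/7436) = -1409417709/691331*(-1/7436) = 1409417709/5140737316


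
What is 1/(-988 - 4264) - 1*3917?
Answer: -20572085/5252 ≈ -3917.0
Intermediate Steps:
1/(-988 - 4264) - 1*3917 = 1/(-5252) - 3917 = -1/5252 - 3917 = -20572085/5252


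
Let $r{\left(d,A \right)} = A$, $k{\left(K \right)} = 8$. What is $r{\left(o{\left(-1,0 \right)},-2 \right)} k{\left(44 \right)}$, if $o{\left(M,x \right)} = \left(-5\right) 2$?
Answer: $-16$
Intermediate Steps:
$o{\left(M,x \right)} = -10$
$r{\left(o{\left(-1,0 \right)},-2 \right)} k{\left(44 \right)} = \left(-2\right) 8 = -16$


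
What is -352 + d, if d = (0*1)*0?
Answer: -352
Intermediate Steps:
d = 0 (d = 0*0 = 0)
-352 + d = -352 + 0 = -352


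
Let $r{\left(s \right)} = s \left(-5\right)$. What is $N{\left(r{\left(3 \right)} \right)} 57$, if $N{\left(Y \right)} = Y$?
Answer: $-855$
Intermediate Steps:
$r{\left(s \right)} = - 5 s$
$N{\left(r{\left(3 \right)} \right)} 57 = \left(-5\right) 3 \cdot 57 = \left(-15\right) 57 = -855$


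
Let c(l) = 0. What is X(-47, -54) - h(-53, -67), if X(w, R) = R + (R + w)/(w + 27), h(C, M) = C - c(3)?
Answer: 81/20 ≈ 4.0500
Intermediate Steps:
h(C, M) = C (h(C, M) = C - 1*0 = C + 0 = C)
X(w, R) = R + (R + w)/(27 + w)
X(-47, -54) - h(-53, -67) = (-47 + 28*(-54) - 54*(-47))/(27 - 47) - 1*(-53) = (-47 - 1512 + 2538)/(-20) + 53 = -1/20*979 + 53 = -979/20 + 53 = 81/20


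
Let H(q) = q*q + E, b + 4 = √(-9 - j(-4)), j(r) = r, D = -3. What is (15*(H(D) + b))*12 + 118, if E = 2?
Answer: 1378 + 180*I*√5 ≈ 1378.0 + 402.49*I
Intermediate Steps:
b = -4 + I*√5 (b = -4 + √(-9 - 1*(-4)) = -4 + √(-9 + 4) = -4 + √(-5) = -4 + I*√5 ≈ -4.0 + 2.2361*I)
H(q) = 2 + q² (H(q) = q*q + 2 = q² + 2 = 2 + q²)
(15*(H(D) + b))*12 + 118 = (15*((2 + (-3)²) + (-4 + I*√5)))*12 + 118 = (15*((2 + 9) + (-4 + I*√5)))*12 + 118 = (15*(11 + (-4 + I*√5)))*12 + 118 = (15*(7 + I*√5))*12 + 118 = (105 + 15*I*√5)*12 + 118 = (1260 + 180*I*√5) + 118 = 1378 + 180*I*√5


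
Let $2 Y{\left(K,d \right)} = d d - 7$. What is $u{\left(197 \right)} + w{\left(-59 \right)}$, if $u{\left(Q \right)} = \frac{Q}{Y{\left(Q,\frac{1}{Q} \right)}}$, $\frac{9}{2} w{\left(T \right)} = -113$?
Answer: $- \frac{33168721}{407493} \approx -81.397$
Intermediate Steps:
$w{\left(T \right)} = - \frac{226}{9}$ ($w{\left(T \right)} = \frac{2}{9} \left(-113\right) = - \frac{226}{9}$)
$Y{\left(K,d \right)} = - \frac{7}{2} + \frac{d^{2}}{2}$ ($Y{\left(K,d \right)} = \frac{d d - 7}{2} = \frac{d^{2} - 7}{2} = \frac{-7 + d^{2}}{2} = - \frac{7}{2} + \frac{d^{2}}{2}$)
$u{\left(Q \right)} = \frac{Q}{- \frac{7}{2} + \frac{1}{2 Q^{2}}}$ ($u{\left(Q \right)} = \frac{Q}{- \frac{7}{2} + \frac{\left(\frac{1}{Q}\right)^{2}}{2}} = \frac{Q}{- \frac{7}{2} + \frac{1}{2 Q^{2}}}$)
$u{\left(197 \right)} + w{\left(-59 \right)} = \frac{2 \cdot 197^{3}}{1 - 7 \cdot 197^{2}} - \frac{226}{9} = 2 \cdot 7645373 \frac{1}{1 - 271663} - \frac{226}{9} = 2 \cdot 7645373 \frac{1}{-271662} - \frac{226}{9} = 2 \cdot 7645373 \left(- \frac{1}{271662}\right) - \frac{226}{9} = - \frac{7645373}{135831} - \frac{226}{9} = - \frac{33168721}{407493}$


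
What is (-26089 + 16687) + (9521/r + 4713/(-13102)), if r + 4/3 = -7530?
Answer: -695930674581/74006647 ≈ -9403.6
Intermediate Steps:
r = -22594/3 (r = -4/3 - 7530 = -22594/3 ≈ -7531.3)
(-26089 + 16687) + (9521/r + 4713/(-13102)) = (-26089 + 16687) + (9521/(-22594/3) + 4713/(-13102)) = -9402 + (9521*(-3/22594) + 4713*(-1/13102)) = -9402 + (-28563/22594 - 4713/13102) = -9402 - 120179487/74006647 = -695930674581/74006647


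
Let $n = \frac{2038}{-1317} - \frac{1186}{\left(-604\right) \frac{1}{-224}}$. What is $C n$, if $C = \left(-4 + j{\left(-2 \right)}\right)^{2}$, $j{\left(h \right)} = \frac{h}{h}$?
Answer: $- \frac{263332830}{66289} \approx -3972.5$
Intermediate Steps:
$j{\left(h \right)} = 1$
$C = 9$ ($C = \left(-4 + 1\right)^{2} = \left(-3\right)^{2} = 9$)
$n = - \frac{87777610}{198867}$ ($n = 2038 \left(- \frac{1}{1317}\right) - \frac{1186}{\left(-604\right) \left(- \frac{1}{224}\right)} = - \frac{2038}{1317} - \frac{1186}{\frac{151}{56}} = - \frac{2038}{1317} - \frac{66416}{151} = - \frac{87777610}{198867} \approx -441.39$)
$C n = 9 \left(- \frac{87777610}{198867}\right) = - \frac{263332830}{66289}$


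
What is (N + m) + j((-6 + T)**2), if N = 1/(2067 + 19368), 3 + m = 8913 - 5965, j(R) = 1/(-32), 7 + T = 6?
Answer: 2020012997/685920 ≈ 2945.0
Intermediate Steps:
T = -1 (T = -7 + 6 = -1)
j(R) = -1/32
m = 2945 (m = -3 + (8913 - 5965) = -3 + 2948 = 2945)
N = 1/21435 ≈ 4.6653e-5
(N + m) + j((-6 + T)**2) = (1/21435 + 2945) - 1/32 = 63126076/21435 - 1/32 = 2020012997/685920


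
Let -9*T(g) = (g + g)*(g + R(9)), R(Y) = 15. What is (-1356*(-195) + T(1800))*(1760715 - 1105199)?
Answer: -302573075280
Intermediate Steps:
T(g) = -2*g*(15 + g)/9 (T(g) = -(g + g)*(g + 15)/9 = -2*g*(15 + g)/9)
(-1356*(-195) + T(1800))*(1760715 - 1105199) = (-1356*(-195) - 2/9*1800*(15 + 1800))*(1760715 - 1105199) = (264420 - 2/9*1800*1815)*655516 = (264420 - 726000)*655516 = -461580*655516 = -302573075280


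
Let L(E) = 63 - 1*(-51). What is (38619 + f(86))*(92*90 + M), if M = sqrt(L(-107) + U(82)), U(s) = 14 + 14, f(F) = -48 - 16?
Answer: 319235400 + 38555*sqrt(142) ≈ 3.1969e+8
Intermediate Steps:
L(E) = 114 (L(E) = 63 + 51 = 114)
f(F) = -64
U(s) = 28
M = sqrt(142) (M = sqrt(114 + 28) = sqrt(142) ≈ 11.916)
(38619 + f(86))*(92*90 + M) = (38619 - 64)*(92*90 + sqrt(142)) = 38555*(8280 + sqrt(142)) = 319235400 + 38555*sqrt(142)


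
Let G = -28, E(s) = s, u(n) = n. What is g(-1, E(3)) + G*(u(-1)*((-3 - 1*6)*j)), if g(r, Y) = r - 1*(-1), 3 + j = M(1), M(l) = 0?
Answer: 756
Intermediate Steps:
j = -3 (j = -3 + 0 = -3)
g(r, Y) = 1 + r (g(r, Y) = r + 1 = 1 + r)
g(-1, E(3)) + G*(u(-1)*((-3 - 1*6)*j)) = (1 - 1) - (-28)*(-3 - 1*6)*(-3) = 0 - (-28)*(-3 - 6)*(-3) = 0 - (-28)*(-9*(-3)) = 0 - (-28)*27 = 0 - 28*(-27) = 0 + 756 = 756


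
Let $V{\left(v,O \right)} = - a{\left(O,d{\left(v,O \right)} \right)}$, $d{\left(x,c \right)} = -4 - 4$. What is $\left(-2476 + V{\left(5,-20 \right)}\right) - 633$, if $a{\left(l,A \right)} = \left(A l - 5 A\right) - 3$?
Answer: $-3306$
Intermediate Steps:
$d{\left(x,c \right)} = -8$ ($d{\left(x,c \right)} = -4 - 4 = -8$)
$a{\left(l,A \right)} = -3 - 5 A + A l$ ($a{\left(l,A \right)} = \left(- 5 A + A l\right) - 3 = -3 - 5 A + A l$)
$V{\left(v,O \right)} = -37 + 8 O$ ($V{\left(v,O \right)} = - (-3 - -40 - 8 O) = - (-3 + 40 - 8 O) = - (37 - 8 O) = -37 + 8 O$)
$\left(-2476 + V{\left(5,-20 \right)}\right) - 633 = \left(-2476 + \left(-37 + 8 \left(-20\right)\right)\right) - 633 = \left(-2476 - 197\right) - 633 = -2673 - 633 = -3306$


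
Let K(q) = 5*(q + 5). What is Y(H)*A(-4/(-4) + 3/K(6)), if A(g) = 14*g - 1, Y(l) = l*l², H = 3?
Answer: 20439/55 ≈ 371.62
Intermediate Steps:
K(q) = 25 + 5*q (K(q) = 5*(5 + q) = 25 + 5*q)
Y(l) = l³
A(g) = -1 + 14*g
Y(H)*A(-4/(-4) + 3/K(6)) = 3³*(-1 + 14*(-4/(-4) + 3/(25 + 5*6))) = 27*(-1 + 14*(-4*(-¼) + 3/(25 + 30))) = 27*(-1 + 14*(1 + 3/55)) = 27*(-1 + 14*(58/55)) = 27*(-1 + 812/55) = 27*(757/55) = 20439/55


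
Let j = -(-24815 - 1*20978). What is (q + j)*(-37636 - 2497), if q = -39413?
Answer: -256048540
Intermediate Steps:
j = 45793 (j = -(-24815 - 20978) = -1*(-45793) = 45793)
(q + j)*(-37636 - 2497) = (-39413 + 45793)*(-37636 - 2497) = 6380*(-40133) = -256048540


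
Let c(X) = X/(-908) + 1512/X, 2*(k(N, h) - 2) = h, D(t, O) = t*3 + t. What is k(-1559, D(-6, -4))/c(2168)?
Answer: 615170/103979 ≈ 5.9163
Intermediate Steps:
D(t, O) = 4*t (D(t, O) = 3*t + t = 4*t)
k(N, h) = 2 + h/2
c(X) = 1512/X - X/908 (c(X) = X*(-1/908) + 1512/X = -X/908 + 1512/X = 1512/X - X/908)
k(-1559, D(-6, -4))/c(2168) = (2 + (4*(-6))/2)/(1512/2168 - 1/908*2168) = (2 + (½)*(-24))/(1512*(1/2168) - 542/227) = (2 - 12)/(189/271 - 542/227) = -10/(-103979/61517) = -10*(-61517/103979) = 615170/103979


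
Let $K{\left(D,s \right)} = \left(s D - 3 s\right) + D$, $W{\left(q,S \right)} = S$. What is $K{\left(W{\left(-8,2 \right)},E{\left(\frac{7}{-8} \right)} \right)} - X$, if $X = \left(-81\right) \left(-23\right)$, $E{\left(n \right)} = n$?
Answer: $- \frac{14881}{8} \approx -1860.1$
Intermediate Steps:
$K{\left(D,s \right)} = D - 3 s + D s$ ($K{\left(D,s \right)} = \left(D s - 3 s\right) + D = \left(- 3 s + D s\right) + D = D - 3 s + D s$)
$X = 1863$
$K{\left(W{\left(-8,2 \right)},E{\left(\frac{7}{-8} \right)} \right)} - X = \left(2 - 3 \frac{7}{-8} + 2 \frac{7}{-8}\right) - 1863 = \left(2 - 3 \cdot 7 \left(- \frac{1}{8}\right) + 2 \cdot 7 \left(- \frac{1}{8}\right)\right) - 1863 = \left(2 - - \frac{21}{8} + 2 \left(- \frac{7}{8}\right)\right) - 1863 = \left(2 + \frac{21}{8} - \frac{7}{4}\right) - 1863 = \frac{23}{8} - 1863 = - \frac{14881}{8}$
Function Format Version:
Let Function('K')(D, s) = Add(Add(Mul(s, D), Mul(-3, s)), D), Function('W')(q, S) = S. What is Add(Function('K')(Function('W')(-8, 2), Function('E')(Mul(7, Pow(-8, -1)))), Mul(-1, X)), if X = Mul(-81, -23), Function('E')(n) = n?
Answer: Rational(-14881, 8) ≈ -1860.1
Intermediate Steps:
Function('K')(D, s) = Add(D, Mul(-3, s), Mul(D, s)) (Function('K')(D, s) = Add(Add(Mul(D, s), Mul(-3, s)), D) = Add(Add(Mul(-3, s), Mul(D, s)), D) = Add(D, Mul(-3, s), Mul(D, s)))
X = 1863
Add(Function('K')(Function('W')(-8, 2), Function('E')(Mul(7, Pow(-8, -1)))), Mul(-1, X)) = Add(Add(2, Mul(-3, Mul(7, Pow(-8, -1))), Mul(2, Mul(7, Pow(-8, -1)))), Mul(-1, 1863)) = Add(Add(2, Mul(-3, Mul(7, Rational(-1, 8))), Mul(2, Mul(7, Rational(-1, 8)))), -1863) = Add(Add(2, Mul(-3, Rational(-7, 8)), Mul(2, Rational(-7, 8))), -1863) = Add(Add(2, Rational(21, 8), Rational(-7, 4)), -1863) = Add(Rational(23, 8), -1863) = Rational(-14881, 8)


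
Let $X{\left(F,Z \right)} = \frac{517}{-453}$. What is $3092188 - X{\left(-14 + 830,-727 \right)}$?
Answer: $\frac{1400761681}{453} \approx 3.0922 \cdot 10^{6}$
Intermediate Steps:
$X{\left(F,Z \right)} = - \frac{517}{453}$ ($X{\left(F,Z \right)} = 517 \left(- \frac{1}{453}\right) = - \frac{517}{453}$)
$3092188 - X{\left(-14 + 830,-727 \right)} = 3092188 - - \frac{517}{453} = 3092188 + \frac{517}{453} = \frac{1400761681}{453}$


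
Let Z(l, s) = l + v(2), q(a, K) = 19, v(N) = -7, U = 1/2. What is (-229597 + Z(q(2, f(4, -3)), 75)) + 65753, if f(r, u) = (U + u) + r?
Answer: -163832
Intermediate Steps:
U = 1/2 ≈ 0.50000
f(r, u) = 1/2 + r + u (f(r, u) = (1/2 + u) + r = 1/2 + r + u)
Z(l, s) = -7 + l (Z(l, s) = l - 7 = -7 + l)
(-229597 + Z(q(2, f(4, -3)), 75)) + 65753 = (-229597 + (-7 + 19)) + 65753 = (-229597 + 12) + 65753 = -229585 + 65753 = -163832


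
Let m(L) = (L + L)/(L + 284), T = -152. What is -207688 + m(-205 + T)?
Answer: -15160510/73 ≈ -2.0768e+5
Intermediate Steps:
m(L) = 2*L/(284 + L) (m(L) = (2*L)/(284 + L) = 2*L/(284 + L))
-207688 + m(-205 + T) = -207688 + 2*(-205 - 152)/(284 + (-205 - 152)) = -207688 + 2*(-357)/(284 - 357) = -207688 + 2*(-357)/(-73) = -207688 + 2*(-357)*(-1/73) = -207688 + 714/73 = -15160510/73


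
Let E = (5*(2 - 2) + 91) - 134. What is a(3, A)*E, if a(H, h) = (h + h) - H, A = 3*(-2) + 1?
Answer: 559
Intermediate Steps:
A = -5 (A = -6 + 1 = -5)
a(H, h) = -H + 2*h (a(H, h) = 2*h - H = -H + 2*h)
E = -43 (E = (5*0 + 91) - 134 = (0 + 91) - 134 = 91 - 134 = -43)
a(3, A)*E = (-1*3 + 2*(-5))*(-43) = (-3 - 10)*(-43) = -13*(-43) = 559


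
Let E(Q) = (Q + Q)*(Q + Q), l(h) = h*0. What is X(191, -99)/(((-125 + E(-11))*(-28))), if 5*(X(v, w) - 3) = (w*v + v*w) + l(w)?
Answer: 37803/50260 ≈ 0.75215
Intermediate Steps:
l(h) = 0
E(Q) = 4*Q² (E(Q) = (2*Q)*(2*Q) = 4*Q²)
X(v, w) = 3 + 2*v*w/5 (X(v, w) = 3 + ((w*v + v*w) + 0)/5 = 3 + ((v*w + v*w) + 0)/5 = 3 + (2*v*w + 0)/5 = 3 + (2*v*w)/5 = 3 + 2*v*w/5)
X(191, -99)/(((-125 + E(-11))*(-28))) = (3 + (⅖)*191*(-99))/(((-125 + 4*(-11)²)*(-28))) = (3 - 37818/5)/(((-125 + 4*121)*(-28))) = -37803*(-1/(28*(-125 + 484)))/5 = -37803/(5*(359*(-28))) = -37803/5/(-10052) = -37803/5*(-1/10052) = 37803/50260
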